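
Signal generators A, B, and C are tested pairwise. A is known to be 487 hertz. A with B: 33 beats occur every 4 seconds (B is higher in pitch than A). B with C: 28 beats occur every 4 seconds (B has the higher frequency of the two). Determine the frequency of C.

488.25 Hz

A–B: Beat frequency = 33/4 = 8.25 Hz.
B is above A, so f_B = 487 + 8.25 = 495.25 Hz.
B–C: Beat frequency = 28/4 = 7 Hz.
C is below B, so f_C = 495.25 − 7 = 488.25 Hz.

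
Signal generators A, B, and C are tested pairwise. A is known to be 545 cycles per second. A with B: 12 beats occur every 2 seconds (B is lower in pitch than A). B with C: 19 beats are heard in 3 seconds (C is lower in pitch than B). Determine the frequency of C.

A–B: Beat frequency = 12/2 = 6 Hz.
B is below A, so f_B = 545 − 6 = 539 Hz.
B–C: Beat frequency = 19/3 = 6.3333 Hz.
C is below B, so f_C = 539 − 6.3333 = 532.6667 Hz.

532.6667 Hz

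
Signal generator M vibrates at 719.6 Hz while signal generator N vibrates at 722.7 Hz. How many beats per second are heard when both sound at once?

3.1 Hz

Beats arise from superposition of two nearby frequencies; the beat rate is |f₁ − f₂|.
|719.6 − 722.7| = 3.1 Hz.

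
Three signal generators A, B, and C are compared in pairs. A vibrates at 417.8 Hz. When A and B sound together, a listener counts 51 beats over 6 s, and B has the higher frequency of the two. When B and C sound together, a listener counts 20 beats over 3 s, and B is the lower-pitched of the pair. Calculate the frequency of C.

432.9667 Hz

A–B: Beat frequency = 51/6 = 8.5 Hz.
B is above A, so f_B = 417.8 + 8.5 = 426.3 Hz.
B–C: Beat frequency = 20/3 = 6.6667 Hz.
C is above B, so f_C = 426.3 + 6.6667 = 432.9667 Hz.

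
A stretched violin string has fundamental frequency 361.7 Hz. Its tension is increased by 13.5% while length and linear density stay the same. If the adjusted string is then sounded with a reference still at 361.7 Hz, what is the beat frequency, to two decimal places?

For a string, f ∝ √T, so the new frequency is 361.7·√1.135 = 385.3421 Hz.
f_beat = |385.3421 − 361.7| = 23.64 Hz.

23.64 Hz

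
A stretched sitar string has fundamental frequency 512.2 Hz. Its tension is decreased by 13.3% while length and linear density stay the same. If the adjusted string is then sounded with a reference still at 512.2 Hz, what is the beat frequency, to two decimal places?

35.28 Hz

For a string, f ∝ √T, so the new frequency is 512.2·√0.867 = 476.9239 Hz.
f_beat = |476.9239 − 512.2| = 35.28 Hz.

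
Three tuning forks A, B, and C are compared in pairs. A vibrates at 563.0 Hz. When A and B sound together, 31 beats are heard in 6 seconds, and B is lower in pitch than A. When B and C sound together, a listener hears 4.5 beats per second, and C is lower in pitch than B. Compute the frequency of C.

A–B: Beat frequency = 31/6 = 5.1667 Hz.
B is below A, so f_B = 563.0 − 5.1667 = 557.8333 Hz.
C is below B, so f_C = 557.8333 − 4.5 = 553.3333 Hz.

553.3333 Hz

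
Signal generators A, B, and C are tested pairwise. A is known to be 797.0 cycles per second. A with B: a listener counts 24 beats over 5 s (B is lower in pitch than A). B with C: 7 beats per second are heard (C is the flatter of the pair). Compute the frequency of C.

785.2 Hz

A–B: Beat frequency = 24/5 = 4.8 Hz.
B is below A, so f_B = 797.0 − 4.8 = 792.2 Hz.
C is below B, so f_C = 792.2 − 7 = 785.2 Hz.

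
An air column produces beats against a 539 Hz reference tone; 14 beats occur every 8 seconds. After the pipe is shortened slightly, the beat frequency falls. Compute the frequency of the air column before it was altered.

Beat frequency = 14/8 = 1.75 Hz.
|f − 539| = 1.75, so the air column was at either 537.25 Hz or 540.75 Hz.
A shorter pipe has a higher fundamental; the adjustment raises the air column's frequency.
The beat rate fell, so the adjustment moved the air column toward 539 Hz — it must have started below the reference.

537.25 Hz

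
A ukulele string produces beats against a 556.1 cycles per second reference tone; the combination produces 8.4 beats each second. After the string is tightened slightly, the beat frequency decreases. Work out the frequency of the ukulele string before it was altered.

547.7 Hz

|f − 556.1| = 8.4, so the ukulele string was at either 547.7 Hz or 564.5 Hz.
Increasing tension raises a string's frequency; the adjustment raises the ukulele string's frequency.
The beat rate fell, so the adjustment moved the ukulele string toward 556.1 Hz — it must have started below the reference.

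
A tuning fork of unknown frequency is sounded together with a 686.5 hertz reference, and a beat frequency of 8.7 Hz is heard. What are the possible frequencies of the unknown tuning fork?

677.8 Hz or 695.2 Hz

|f − 686.5| = 8.7, so f = 686.5 ± 8.7.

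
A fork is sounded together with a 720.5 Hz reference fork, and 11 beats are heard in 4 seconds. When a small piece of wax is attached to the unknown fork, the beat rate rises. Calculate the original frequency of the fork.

Beat frequency = 11/4 = 2.75 Hz.
|f − 720.5| = 2.75, so the fork was at either 717.75 Hz or 723.25 Hz.
Loading a fork with wax lowers its frequency; the adjustment lowers the fork's frequency.
The beat rate rose, so the adjustment moved the fork further from 720.5 Hz — it was already below the reference.

717.75 Hz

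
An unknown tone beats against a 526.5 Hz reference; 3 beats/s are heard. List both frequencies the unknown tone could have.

|f − 526.5| = 3, so f = 526.5 ± 3.

523.5 Hz or 529.5 Hz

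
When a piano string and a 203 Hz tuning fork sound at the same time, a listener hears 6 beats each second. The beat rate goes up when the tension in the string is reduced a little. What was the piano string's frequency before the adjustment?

197 Hz

|f − 203| = 6, so the piano string was at either 197 Hz or 209 Hz.
Lower tension means lower frequency; the adjustment lowers the piano string's frequency.
The beat rate rose, so the adjustment moved the piano string further from 203 Hz — it was already below the reference.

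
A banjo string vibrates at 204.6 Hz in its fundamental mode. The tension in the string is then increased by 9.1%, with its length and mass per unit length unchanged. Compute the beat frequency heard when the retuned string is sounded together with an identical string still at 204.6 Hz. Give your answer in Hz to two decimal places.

For a string, f ∝ √T, so the new frequency is 204.6·√1.091 = 213.7066 Hz.
f_beat = |213.7066 − 204.6| = 9.11 Hz.

9.11 Hz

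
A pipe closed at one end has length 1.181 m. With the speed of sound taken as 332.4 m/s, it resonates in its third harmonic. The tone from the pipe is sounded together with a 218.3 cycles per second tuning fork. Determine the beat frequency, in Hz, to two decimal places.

Closed pipe (odd harmonics): f_n = n·v/(4L) = 3·332.4/(4·1.181) = 211.0923 Hz.
f_beat = |211.0923 − 218.3| = 7.21 Hz.

7.21 Hz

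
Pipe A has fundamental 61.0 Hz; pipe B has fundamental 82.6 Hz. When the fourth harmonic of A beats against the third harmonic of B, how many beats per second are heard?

Fourth harmonic of the first: 4·61.0 = 244.0 Hz.
Third harmonic of the second: 3·82.6 = 247.8 Hz.
f_beat = |244.0 − 247.8| = 3.8 Hz.

3.8 Hz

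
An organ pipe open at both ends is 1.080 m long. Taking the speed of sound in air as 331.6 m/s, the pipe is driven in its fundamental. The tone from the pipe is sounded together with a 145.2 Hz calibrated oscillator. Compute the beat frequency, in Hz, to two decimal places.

Open pipe: f_n = n·v/(2L) = 1·331.6/(2·1.080) = 153.5185 Hz.
f_beat = |153.5185 − 145.2| = 8.32 Hz.

8.32 Hz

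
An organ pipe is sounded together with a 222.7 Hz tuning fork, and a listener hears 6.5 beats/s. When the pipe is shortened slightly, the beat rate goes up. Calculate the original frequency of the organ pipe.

|f − 222.7| = 6.5, so the organ pipe was at either 216.2 Hz or 229.2 Hz.
A shorter pipe has a higher fundamental; the adjustment raises the organ pipe's frequency.
The beat rate rose, so the adjustment moved the organ pipe further from 222.7 Hz — it was already above the reference.

229.2 Hz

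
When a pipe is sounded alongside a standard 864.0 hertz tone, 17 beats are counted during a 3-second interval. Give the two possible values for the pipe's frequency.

858.3333 Hz or 869.6667 Hz

Beat frequency = 17/3 = 5.6667 Hz.
|f − 864.0| = 5.6667, so f = 864.0 ± 5.6667.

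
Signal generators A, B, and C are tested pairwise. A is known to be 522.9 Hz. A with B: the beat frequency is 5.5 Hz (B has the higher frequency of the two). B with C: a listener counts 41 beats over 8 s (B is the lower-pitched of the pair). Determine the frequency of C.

533.525 Hz

B is above A, so f_B = 522.9 + 5.5 = 528.4 Hz.
B–C: Beat frequency = 41/8 = 5.125 Hz.
C is above B, so f_C = 528.4 + 5.125 = 533.525 Hz.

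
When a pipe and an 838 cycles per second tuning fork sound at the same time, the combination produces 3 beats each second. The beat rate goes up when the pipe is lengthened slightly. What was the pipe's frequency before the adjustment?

835 Hz

|f − 838| = 3, so the pipe was at either 835 Hz or 841 Hz.
A longer pipe has a lower fundamental; the adjustment lowers the pipe's frequency.
The beat rate rose, so the adjustment moved the pipe further from 838 Hz — it was already below the reference.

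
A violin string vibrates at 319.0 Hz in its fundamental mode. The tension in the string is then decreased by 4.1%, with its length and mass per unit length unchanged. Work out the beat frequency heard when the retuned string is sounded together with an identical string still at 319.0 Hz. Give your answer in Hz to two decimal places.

For a string, f ∝ √T, so the new frequency is 319.0·√0.959 = 312.3921 Hz.
f_beat = |312.3921 − 319.0| = 6.61 Hz.

6.61 Hz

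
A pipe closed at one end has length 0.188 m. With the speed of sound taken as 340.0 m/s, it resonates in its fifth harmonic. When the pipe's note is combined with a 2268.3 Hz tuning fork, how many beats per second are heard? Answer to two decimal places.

Closed pipe (odd harmonics): f_n = n·v/(4L) = 5·340.0/(4·0.188) = 2260.6383 Hz.
f_beat = |2260.6383 − 2268.3| = 7.66 Hz.

7.66 Hz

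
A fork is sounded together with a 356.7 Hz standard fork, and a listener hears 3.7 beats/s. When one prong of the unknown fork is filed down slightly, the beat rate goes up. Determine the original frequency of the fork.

|f − 356.7| = 3.7, so the fork was at either 353 Hz or 360.4 Hz.
Filing a prong removes mass and raises the fork's frequency; the adjustment raises the fork's frequency.
The beat rate rose, so the adjustment moved the fork further from 356.7 Hz — it was already above the reference.

360.4 Hz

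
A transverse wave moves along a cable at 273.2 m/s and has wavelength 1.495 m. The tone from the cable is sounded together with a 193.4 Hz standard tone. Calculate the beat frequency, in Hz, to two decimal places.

10.66 Hz

Source frequency f = v/λ = 273.2/1.495 = 182.7425 Hz.
f_beat = |182.7425 − 193.4| = 10.66 Hz.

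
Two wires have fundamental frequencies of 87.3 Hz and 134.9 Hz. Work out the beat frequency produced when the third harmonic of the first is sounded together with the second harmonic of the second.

7.9 Hz

Third harmonic of the first: 3·87.3 = 261.9 Hz.
Second harmonic of the second: 2·134.9 = 269.8 Hz.
f_beat = |261.9 − 269.8| = 7.9 Hz.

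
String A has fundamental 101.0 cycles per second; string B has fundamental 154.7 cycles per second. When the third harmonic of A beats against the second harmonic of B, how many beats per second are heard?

6.4 Hz

Third harmonic of the first: 3·101.0 = 303.0 Hz.
Second harmonic of the second: 2·154.7 = 309.4 Hz.
f_beat = |303.0 − 309.4| = 6.4 Hz.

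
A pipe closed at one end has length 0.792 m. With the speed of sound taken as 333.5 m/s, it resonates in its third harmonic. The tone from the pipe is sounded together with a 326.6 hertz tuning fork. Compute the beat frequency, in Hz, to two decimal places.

10.79 Hz

Closed pipe (odd harmonics): f_n = n·v/(4L) = 3·333.5/(4·0.792) = 315.8144 Hz.
f_beat = |315.8144 − 326.6| = 10.79 Hz.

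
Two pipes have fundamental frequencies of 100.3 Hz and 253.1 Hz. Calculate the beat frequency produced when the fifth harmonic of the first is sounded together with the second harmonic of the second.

Fifth harmonic of the first: 5·100.3 = 501.5 Hz.
Second harmonic of the second: 2·253.1 = 506.2 Hz.
f_beat = |501.5 − 506.2| = 4.7 Hz.

4.7 Hz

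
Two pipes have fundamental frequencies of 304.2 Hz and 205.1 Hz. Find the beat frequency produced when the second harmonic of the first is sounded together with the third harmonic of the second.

Second harmonic of the first: 2·304.2 = 608.4 Hz.
Third harmonic of the second: 3·205.1 = 615.3 Hz.
f_beat = |608.4 − 615.3| = 6.9 Hz.

6.9 Hz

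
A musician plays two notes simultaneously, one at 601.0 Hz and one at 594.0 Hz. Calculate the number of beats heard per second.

f_beat = |f₁ − f₂|.
|601.0 − 594.0| = 7 Hz.

7 Hz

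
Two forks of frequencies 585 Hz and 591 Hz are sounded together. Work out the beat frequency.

Beats arise from superposition of two nearby frequencies; the beat rate is |f₁ − f₂|.
|585 − 591| = 6 Hz.

6 Hz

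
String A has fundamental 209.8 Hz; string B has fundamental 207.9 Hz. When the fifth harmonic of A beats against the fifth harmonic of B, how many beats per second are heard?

9.5 Hz

Fifth harmonic of the first: 5·209.8 = 1049.0 Hz.
Fifth harmonic of the second: 5·207.9 = 1039.5 Hz.
f_beat = |1049.0 − 1039.5| = 9.5 Hz.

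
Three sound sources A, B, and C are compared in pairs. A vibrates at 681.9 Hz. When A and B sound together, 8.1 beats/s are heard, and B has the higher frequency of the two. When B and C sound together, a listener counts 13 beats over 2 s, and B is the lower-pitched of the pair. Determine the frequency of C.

696.5 Hz

B is above A, so f_B = 681.9 + 8.1 = 690 Hz.
B–C: Beat frequency = 13/2 = 6.5 Hz.
C is above B, so f_C = 690 + 6.5 = 696.5 Hz.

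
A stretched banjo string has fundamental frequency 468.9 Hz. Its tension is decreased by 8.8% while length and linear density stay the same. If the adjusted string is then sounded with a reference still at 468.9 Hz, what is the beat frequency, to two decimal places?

21.11 Hz

For a string, f ∝ √T, so the new frequency is 468.9·√0.912 = 447.7934 Hz.
f_beat = |447.7934 − 468.9| = 21.11 Hz.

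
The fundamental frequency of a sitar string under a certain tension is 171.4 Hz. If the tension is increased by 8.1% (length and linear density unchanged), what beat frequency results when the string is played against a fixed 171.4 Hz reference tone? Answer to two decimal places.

6.81 Hz

For a string, f ∝ √T, so the new frequency is 171.4·√1.081 = 178.2066 Hz.
f_beat = |178.2066 − 171.4| = 6.81 Hz.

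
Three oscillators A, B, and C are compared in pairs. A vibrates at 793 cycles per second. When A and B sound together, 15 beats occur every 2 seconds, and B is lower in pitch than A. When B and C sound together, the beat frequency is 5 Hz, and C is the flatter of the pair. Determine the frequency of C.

A–B: Beat frequency = 15/2 = 7.5 Hz.
B is below A, so f_B = 793 − 7.5 = 785.5 Hz.
C is below B, so f_C = 785.5 − 5 = 780.5 Hz.

780.5 Hz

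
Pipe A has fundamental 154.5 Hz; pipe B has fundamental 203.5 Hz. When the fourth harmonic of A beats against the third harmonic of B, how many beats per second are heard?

7.5 Hz

Fourth harmonic of the first: 4·154.5 = 618.0 Hz.
Third harmonic of the second: 3·203.5 = 610.5 Hz.
f_beat = |618.0 − 610.5| = 7.5 Hz.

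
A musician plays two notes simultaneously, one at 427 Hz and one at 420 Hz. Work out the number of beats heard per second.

7 Hz

The beat frequency equals the magnitude of the frequency difference.
|427 − 420| = 7 Hz.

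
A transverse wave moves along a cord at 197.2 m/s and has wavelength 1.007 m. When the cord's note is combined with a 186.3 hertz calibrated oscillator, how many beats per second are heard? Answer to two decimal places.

9.53 Hz

Source frequency f = v/λ = 197.2/1.007 = 195.8292 Hz.
f_beat = |195.8292 − 186.3| = 9.53 Hz.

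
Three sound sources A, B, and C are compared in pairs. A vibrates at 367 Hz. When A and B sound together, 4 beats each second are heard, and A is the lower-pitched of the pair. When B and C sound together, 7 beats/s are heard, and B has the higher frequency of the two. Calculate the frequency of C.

B is above A, so f_B = 367 + 4 = 371 Hz.
C is below B, so f_C = 371 − 7 = 364 Hz.

364 Hz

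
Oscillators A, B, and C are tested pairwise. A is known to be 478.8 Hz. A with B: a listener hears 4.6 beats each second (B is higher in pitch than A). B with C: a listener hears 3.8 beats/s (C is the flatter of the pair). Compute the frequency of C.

479.6 Hz

B is above A, so f_B = 478.8 + 4.6 = 483.4 Hz.
C is below B, so f_C = 483.4 − 3.8 = 479.6 Hz.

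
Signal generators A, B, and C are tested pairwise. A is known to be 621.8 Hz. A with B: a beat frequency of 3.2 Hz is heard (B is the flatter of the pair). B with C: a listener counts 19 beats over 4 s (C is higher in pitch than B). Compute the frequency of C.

B is below A, so f_B = 621.8 − 3.2 = 618.6 Hz.
B–C: Beat frequency = 19/4 = 4.75 Hz.
C is above B, so f_C = 618.6 + 4.75 = 623.35 Hz.

623.35 Hz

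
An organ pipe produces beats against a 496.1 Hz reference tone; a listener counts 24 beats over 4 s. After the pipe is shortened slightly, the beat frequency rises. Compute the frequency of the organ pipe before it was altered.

Beat frequency = 24/4 = 6 Hz.
|f − 496.1| = 6, so the organ pipe was at either 490.1 Hz or 502.1 Hz.
A shorter pipe has a higher fundamental; the adjustment raises the organ pipe's frequency.
The beat rate rose, so the adjustment moved the organ pipe further from 496.1 Hz — it was already above the reference.

502.1 Hz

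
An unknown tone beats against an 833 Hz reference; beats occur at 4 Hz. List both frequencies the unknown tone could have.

829 Hz or 837 Hz

|f − 833| = 4, so f = 833 ± 4.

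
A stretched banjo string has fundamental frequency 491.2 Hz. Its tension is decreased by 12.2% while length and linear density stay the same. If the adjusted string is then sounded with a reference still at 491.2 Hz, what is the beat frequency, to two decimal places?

For a string, f ∝ √T, so the new frequency is 491.2·√0.878 = 460.2625 Hz.
f_beat = |460.2625 − 491.2| = 30.94 Hz.

30.94 Hz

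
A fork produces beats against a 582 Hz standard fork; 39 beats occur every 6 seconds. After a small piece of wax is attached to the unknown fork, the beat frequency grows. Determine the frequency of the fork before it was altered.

575.5 Hz

Beat frequency = 39/6 = 6.5 Hz.
|f − 582| = 6.5, so the fork was at either 575.5 Hz or 588.5 Hz.
Loading a fork with wax lowers its frequency; the adjustment lowers the fork's frequency.
The beat rate rose, so the adjustment moved the fork further from 582 Hz — it was already below the reference.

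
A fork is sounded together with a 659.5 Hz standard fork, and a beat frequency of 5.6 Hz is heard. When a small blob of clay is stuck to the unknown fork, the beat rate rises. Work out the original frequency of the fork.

|f − 659.5| = 5.6, so the fork was at either 653.9 Hz or 665.1 Hz.
Adding mass to a fork lowers its frequency; the adjustment lowers the fork's frequency.
The beat rate rose, so the adjustment moved the fork further from 659.5 Hz — it was already below the reference.

653.9 Hz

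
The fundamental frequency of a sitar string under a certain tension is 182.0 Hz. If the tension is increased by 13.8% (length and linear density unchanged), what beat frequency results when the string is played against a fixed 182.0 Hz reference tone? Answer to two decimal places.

12.15 Hz

For a string, f ∝ √T, so the new frequency is 182.0·√1.138 = 194.1523 Hz.
f_beat = |194.1523 − 182.0| = 12.15 Hz.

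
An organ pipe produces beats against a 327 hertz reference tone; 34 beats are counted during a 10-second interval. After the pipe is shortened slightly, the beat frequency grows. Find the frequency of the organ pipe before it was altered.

330.4 Hz

Beat frequency = 34/10 = 3.4 Hz.
|f − 327| = 3.4, so the organ pipe was at either 323.6 Hz or 330.4 Hz.
A shorter pipe has a higher fundamental; the adjustment raises the organ pipe's frequency.
The beat rate rose, so the adjustment moved the organ pipe further from 327 Hz — it was already above the reference.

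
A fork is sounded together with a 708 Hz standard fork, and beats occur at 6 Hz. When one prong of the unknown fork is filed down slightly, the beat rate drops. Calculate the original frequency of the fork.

|f − 708| = 6, so the fork was at either 702 Hz or 714 Hz.
Filing a prong removes mass and raises the fork's frequency; the adjustment raises the fork's frequency.
The beat rate fell, so the adjustment moved the fork toward 708 Hz — it must have started below the reference.

702 Hz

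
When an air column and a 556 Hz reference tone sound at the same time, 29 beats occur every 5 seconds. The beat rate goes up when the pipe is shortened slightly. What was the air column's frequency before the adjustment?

Beat frequency = 29/5 = 5.8 Hz.
|f − 556| = 5.8, so the air column was at either 550.2 Hz or 561.8 Hz.
A shorter pipe has a higher fundamental; the adjustment raises the air column's frequency.
The beat rate rose, so the adjustment moved the air column further from 556 Hz — it was already above the reference.

561.8 Hz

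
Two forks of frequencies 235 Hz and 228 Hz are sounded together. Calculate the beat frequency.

7 Hz

Beats arise from superposition of two nearby frequencies; the beat rate is |f₁ − f₂|.
|235 − 228| = 7 Hz.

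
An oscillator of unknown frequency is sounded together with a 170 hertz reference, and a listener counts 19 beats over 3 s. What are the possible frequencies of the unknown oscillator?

163.6667 Hz or 176.3333 Hz

Beat frequency = 19/3 = 6.3333 Hz.
|f − 170| = 6.3333, so f = 170 ± 6.3333.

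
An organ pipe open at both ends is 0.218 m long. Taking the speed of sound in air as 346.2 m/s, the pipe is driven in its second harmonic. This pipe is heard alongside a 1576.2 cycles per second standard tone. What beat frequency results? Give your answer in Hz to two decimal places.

Open pipe: f_n = n·v/(2L) = 2·346.2/(2·0.218) = 1588.0734 Hz.
f_beat = |1588.0734 − 1576.2| = 11.87 Hz.

11.87 Hz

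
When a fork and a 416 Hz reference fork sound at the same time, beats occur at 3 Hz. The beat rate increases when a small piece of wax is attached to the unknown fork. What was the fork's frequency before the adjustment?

|f − 416| = 3, so the fork was at either 413 Hz or 419 Hz.
Loading a fork with wax lowers its frequency; the adjustment lowers the fork's frequency.
The beat rate rose, so the adjustment moved the fork further from 416 Hz — it was already below the reference.

413 Hz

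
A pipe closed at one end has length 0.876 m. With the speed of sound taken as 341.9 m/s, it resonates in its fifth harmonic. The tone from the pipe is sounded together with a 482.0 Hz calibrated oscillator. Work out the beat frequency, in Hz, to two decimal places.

Closed pipe (odd harmonics): f_n = n·v/(4L) = 5·341.9/(4·0.876) = 487.8710 Hz.
f_beat = |487.8710 − 482.0| = 5.87 Hz.

5.87 Hz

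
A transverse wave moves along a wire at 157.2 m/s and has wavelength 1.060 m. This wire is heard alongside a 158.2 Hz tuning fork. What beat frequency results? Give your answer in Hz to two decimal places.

Source frequency f = v/λ = 157.2/1.060 = 148.3019 Hz.
f_beat = |148.3019 − 158.2| = 9.90 Hz.

9.90 Hz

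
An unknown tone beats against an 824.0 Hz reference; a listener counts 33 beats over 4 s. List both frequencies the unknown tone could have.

815.75 Hz or 832.25 Hz

Beat frequency = 33/4 = 8.25 Hz.
|f − 824.0| = 8.25, so f = 824.0 ± 8.25.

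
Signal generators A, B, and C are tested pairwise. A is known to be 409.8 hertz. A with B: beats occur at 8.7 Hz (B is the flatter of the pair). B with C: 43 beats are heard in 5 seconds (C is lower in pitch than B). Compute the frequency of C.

392.5 Hz

B is below A, so f_B = 409.8 − 8.7 = 401.1 Hz.
B–C: Beat frequency = 43/5 = 8.6 Hz.
C is below B, so f_C = 401.1 − 8.6 = 392.5 Hz.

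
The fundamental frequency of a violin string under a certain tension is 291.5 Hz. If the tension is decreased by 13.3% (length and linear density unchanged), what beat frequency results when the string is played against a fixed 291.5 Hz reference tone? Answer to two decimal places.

For a string, f ∝ √T, so the new frequency is 291.5·√0.867 = 271.4239 Hz.
f_beat = |271.4239 − 291.5| = 20.08 Hz.

20.08 Hz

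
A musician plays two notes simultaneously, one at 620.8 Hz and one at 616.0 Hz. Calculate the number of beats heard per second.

4.8 Hz

Beats arise from superposition of two nearby frequencies; the beat rate is |f₁ − f₂|.
|620.8 − 616.0| = 4.8 Hz.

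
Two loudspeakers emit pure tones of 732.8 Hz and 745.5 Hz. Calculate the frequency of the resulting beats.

f_beat = |f₁ − f₂|.
|732.8 − 745.5| = 12.7 Hz.

12.7 Hz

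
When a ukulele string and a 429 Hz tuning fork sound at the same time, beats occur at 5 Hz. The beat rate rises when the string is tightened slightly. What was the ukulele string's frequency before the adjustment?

434 Hz

|f − 429| = 5, so the ukulele string was at either 424 Hz or 434 Hz.
Increasing tension raises a string's frequency; the adjustment raises the ukulele string's frequency.
The beat rate rose, so the adjustment moved the ukulele string further from 429 Hz — it was already above the reference.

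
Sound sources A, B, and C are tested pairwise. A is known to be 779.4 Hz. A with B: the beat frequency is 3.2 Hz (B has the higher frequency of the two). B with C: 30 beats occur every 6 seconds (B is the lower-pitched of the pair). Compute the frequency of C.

787.6 Hz

B is above A, so f_B = 779.4 + 3.2 = 782.6 Hz.
B–C: Beat frequency = 30/6 = 5 Hz.
C is above B, so f_C = 782.6 + 5 = 787.6 Hz.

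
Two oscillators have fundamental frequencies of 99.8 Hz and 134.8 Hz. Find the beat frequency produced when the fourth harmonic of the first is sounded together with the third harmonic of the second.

Fourth harmonic of the first: 4·99.8 = 399.2 Hz.
Third harmonic of the second: 3·134.8 = 404.4 Hz.
f_beat = |399.2 − 404.4| = 5.2 Hz.

5.2 Hz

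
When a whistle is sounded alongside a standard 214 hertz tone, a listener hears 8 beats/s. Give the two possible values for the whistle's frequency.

206 Hz or 222 Hz

|f − 214| = 8, so f = 214 ± 8.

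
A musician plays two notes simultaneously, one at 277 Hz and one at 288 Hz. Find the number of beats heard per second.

11 Hz

The beat frequency equals the magnitude of the frequency difference.
|277 − 288| = 11 Hz.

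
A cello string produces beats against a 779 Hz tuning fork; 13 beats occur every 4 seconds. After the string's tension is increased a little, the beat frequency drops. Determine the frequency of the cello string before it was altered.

Beat frequency = 13/4 = 3.25 Hz.
|f − 779| = 3.25, so the cello string was at either 775.75 Hz or 782.25 Hz.
Higher tension means higher frequency; the adjustment raises the cello string's frequency.
The beat rate fell, so the adjustment moved the cello string toward 779 Hz — it must have started below the reference.

775.75 Hz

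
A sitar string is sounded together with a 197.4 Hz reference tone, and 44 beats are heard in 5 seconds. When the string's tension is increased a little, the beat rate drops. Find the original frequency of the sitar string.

Beat frequency = 44/5 = 8.8 Hz.
|f − 197.4| = 8.8, so the sitar string was at either 188.6 Hz or 206.2 Hz.
Higher tension means higher frequency; the adjustment raises the sitar string's frequency.
The beat rate fell, so the adjustment moved the sitar string toward 197.4 Hz — it must have started below the reference.

188.6 Hz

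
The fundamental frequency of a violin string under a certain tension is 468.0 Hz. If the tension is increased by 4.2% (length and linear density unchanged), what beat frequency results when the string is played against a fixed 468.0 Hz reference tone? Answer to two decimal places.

For a string, f ∝ √T, so the new frequency is 468.0·√1.042 = 477.7269 Hz.
f_beat = |477.7269 − 468.0| = 9.73 Hz.

9.73 Hz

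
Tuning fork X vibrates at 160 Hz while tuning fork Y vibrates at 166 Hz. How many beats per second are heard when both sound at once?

Beats arise from superposition of two nearby frequencies; the beat rate is |f₁ − f₂|.
|160 − 166| = 6 Hz.

6 Hz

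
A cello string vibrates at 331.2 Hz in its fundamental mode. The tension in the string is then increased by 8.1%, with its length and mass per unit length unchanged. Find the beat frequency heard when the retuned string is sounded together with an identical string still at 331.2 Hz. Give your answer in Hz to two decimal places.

For a string, f ∝ √T, so the new frequency is 331.2·√1.081 = 344.3524 Hz.
f_beat = |344.3524 − 331.2| = 13.15 Hz.

13.15 Hz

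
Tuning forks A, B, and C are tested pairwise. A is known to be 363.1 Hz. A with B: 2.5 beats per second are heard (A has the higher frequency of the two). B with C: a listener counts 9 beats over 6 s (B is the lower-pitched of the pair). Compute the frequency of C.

B is below A, so f_B = 363.1 − 2.5 = 360.6 Hz.
B–C: Beat frequency = 9/6 = 1.5 Hz.
C is above B, so f_C = 360.6 + 1.5 = 362.1 Hz.

362.1 Hz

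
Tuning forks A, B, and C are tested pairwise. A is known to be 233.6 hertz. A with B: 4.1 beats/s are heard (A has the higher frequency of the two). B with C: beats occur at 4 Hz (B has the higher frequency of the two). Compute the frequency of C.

225.5 Hz

B is below A, so f_B = 233.6 − 4.1 = 229.5 Hz.
C is below B, so f_C = 229.5 − 4 = 225.5 Hz.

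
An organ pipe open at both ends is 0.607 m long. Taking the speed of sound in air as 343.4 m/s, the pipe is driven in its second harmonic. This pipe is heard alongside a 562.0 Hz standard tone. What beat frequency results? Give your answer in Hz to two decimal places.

3.73 Hz

Open pipe: f_n = n·v/(2L) = 2·343.4/(2·0.607) = 565.7331 Hz.
f_beat = |565.7331 − 562.0| = 3.73 Hz.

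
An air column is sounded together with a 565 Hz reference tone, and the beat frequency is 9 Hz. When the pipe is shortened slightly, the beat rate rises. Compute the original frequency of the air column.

574 Hz

|f − 565| = 9, so the air column was at either 556 Hz or 574 Hz.
A shorter pipe has a higher fundamental; the adjustment raises the air column's frequency.
The beat rate rose, so the adjustment moved the air column further from 565 Hz — it was already above the reference.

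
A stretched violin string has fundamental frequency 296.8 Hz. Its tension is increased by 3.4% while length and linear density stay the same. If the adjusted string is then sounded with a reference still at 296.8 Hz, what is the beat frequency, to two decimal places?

5.00 Hz

For a string, f ∝ √T, so the new frequency is 296.8·√1.034 = 301.8034 Hz.
f_beat = |301.8034 − 296.8| = 5.00 Hz.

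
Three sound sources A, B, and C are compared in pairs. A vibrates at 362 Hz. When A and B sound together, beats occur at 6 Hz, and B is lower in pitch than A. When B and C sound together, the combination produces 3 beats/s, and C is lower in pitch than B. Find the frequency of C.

B is below A, so f_B = 362 − 6 = 356 Hz.
C is below B, so f_C = 356 − 3 = 353 Hz.

353 Hz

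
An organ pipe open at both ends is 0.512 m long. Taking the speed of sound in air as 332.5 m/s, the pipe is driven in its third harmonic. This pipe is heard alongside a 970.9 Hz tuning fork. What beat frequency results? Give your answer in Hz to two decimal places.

3.22 Hz

Open pipe: f_n = n·v/(2L) = 3·332.5/(2·0.512) = 974.1211 Hz.
f_beat = |974.1211 − 970.9| = 3.22 Hz.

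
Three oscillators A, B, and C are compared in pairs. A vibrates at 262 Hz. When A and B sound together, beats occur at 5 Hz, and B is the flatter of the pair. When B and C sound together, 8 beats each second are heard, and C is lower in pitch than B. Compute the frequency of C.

B is below A, so f_B = 262 − 5 = 257 Hz.
C is below B, so f_C = 257 − 8 = 249 Hz.

249 Hz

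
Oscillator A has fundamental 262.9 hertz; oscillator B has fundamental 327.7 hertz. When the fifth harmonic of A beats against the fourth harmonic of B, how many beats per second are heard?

3.7 Hz

Fifth harmonic of the first: 5·262.9 = 1314.5 Hz.
Fourth harmonic of the second: 4·327.7 = 1310.8 Hz.
f_beat = |1314.5 − 1310.8| = 3.7 Hz.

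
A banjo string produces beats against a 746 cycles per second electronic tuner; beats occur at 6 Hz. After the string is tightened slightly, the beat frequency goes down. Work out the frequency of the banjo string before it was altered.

740 Hz

|f − 746| = 6, so the banjo string was at either 740 Hz or 752 Hz.
Increasing tension raises a string's frequency; the adjustment raises the banjo string's frequency.
The beat rate fell, so the adjustment moved the banjo string toward 746 Hz — it must have started below the reference.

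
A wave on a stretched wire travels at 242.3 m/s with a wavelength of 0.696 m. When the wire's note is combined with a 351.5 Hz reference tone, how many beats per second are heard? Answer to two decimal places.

3.37 Hz

Source frequency f = v/λ = 242.3/0.696 = 348.1322 Hz.
f_beat = |348.1322 − 351.5| = 3.37 Hz.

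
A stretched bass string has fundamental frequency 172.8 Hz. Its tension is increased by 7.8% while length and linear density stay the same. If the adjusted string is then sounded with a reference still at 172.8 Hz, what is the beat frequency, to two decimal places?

6.61 Hz

For a string, f ∝ √T, so the new frequency is 172.8·√1.078 = 179.4127 Hz.
f_beat = |179.4127 − 172.8| = 6.61 Hz.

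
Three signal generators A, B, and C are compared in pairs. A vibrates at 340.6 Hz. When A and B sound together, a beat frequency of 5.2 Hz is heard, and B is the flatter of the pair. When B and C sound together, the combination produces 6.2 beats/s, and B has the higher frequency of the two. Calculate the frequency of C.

329.2 Hz

B is below A, so f_B = 340.6 − 5.2 = 335.4 Hz.
C is below B, so f_C = 335.4 − 6.2 = 329.2 Hz.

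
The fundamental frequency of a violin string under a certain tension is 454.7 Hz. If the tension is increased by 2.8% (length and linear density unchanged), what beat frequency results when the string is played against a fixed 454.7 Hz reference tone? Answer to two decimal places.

6.32 Hz

For a string, f ∝ √T, so the new frequency is 454.7·√1.028 = 461.0219 Hz.
f_beat = |461.0219 − 454.7| = 6.32 Hz.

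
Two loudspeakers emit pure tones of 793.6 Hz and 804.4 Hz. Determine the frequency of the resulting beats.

10.8 Hz

The beat frequency equals the magnitude of the frequency difference.
|793.6 − 804.4| = 10.8 Hz.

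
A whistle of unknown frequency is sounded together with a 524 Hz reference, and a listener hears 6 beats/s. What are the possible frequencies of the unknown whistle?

518 Hz or 530 Hz

|f − 524| = 6, so f = 524 ± 6.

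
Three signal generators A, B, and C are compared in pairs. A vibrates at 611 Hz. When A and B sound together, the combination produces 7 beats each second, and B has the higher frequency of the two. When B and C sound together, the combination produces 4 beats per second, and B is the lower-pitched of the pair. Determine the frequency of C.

622 Hz

B is above A, so f_B = 611 + 7 = 618 Hz.
C is above B, so f_C = 618 + 4 = 622 Hz.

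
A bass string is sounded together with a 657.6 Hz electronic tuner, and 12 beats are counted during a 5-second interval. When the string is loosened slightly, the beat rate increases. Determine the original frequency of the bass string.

655.2 Hz

Beat frequency = 12/5 = 2.4 Hz.
|f − 657.6| = 2.4, so the bass string was at either 655.2 Hz or 660 Hz.
Reducing tension lowers a string's frequency; the adjustment lowers the bass string's frequency.
The beat rate rose, so the adjustment moved the bass string further from 657.6 Hz — it was already below the reference.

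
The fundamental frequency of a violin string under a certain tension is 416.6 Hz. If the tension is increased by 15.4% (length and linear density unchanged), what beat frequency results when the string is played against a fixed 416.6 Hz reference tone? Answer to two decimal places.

30.93 Hz

For a string, f ∝ √T, so the new frequency is 416.6·√1.154 = 447.5300 Hz.
f_beat = |447.5300 − 416.6| = 30.93 Hz.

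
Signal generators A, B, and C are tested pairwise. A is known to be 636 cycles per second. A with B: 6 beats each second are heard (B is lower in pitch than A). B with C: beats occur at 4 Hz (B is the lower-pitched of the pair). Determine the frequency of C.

B is below A, so f_B = 636 − 6 = 630 Hz.
C is above B, so f_C = 630 + 4 = 634 Hz.

634 Hz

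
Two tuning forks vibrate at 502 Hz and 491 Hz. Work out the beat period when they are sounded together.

f_beat = |502 − 491| = 11 Hz.
Beat period T = 1 / f_beat = 1 / 11 s.

0.091 s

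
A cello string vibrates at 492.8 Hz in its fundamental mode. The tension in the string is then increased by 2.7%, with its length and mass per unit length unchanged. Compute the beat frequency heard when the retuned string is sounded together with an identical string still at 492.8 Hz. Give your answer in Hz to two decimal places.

6.61 Hz

For a string, f ∝ √T, so the new frequency is 492.8·√1.027 = 499.4085 Hz.
f_beat = |499.4085 − 492.8| = 6.61 Hz.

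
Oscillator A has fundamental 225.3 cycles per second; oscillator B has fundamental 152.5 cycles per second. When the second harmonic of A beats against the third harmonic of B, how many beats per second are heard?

6.9 Hz

Second harmonic of the first: 2·225.3 = 450.6 Hz.
Third harmonic of the second: 3·152.5 = 457.5 Hz.
f_beat = |450.6 − 457.5| = 6.9 Hz.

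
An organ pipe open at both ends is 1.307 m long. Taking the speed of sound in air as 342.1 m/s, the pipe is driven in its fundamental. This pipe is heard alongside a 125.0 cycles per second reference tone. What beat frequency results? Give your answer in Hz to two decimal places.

Open pipe: f_n = n·v/(2L) = 1·342.1/(2·1.307) = 130.8722 Hz.
f_beat = |130.8722 − 125.0| = 5.87 Hz.

5.87 Hz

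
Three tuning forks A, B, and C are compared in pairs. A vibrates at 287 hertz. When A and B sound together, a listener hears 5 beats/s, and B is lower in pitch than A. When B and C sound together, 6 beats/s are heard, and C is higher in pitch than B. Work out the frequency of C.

B is below A, so f_B = 287 − 5 = 282 Hz.
C is above B, so f_C = 282 + 6 = 288 Hz.

288 Hz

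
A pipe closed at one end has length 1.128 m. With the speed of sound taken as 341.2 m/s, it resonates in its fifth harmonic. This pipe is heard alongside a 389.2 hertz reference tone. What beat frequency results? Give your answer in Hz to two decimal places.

11.10 Hz

Closed pipe (odd harmonics): f_n = n·v/(4L) = 5·341.2/(4·1.128) = 378.1028 Hz.
f_beat = |378.1028 − 389.2| = 11.10 Hz.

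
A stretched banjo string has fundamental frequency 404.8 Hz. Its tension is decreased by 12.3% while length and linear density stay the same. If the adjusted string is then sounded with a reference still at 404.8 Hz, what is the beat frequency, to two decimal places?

25.71 Hz

For a string, f ∝ √T, so the new frequency is 404.8·√0.877 = 379.0882 Hz.
f_beat = |379.0882 − 404.8| = 25.71 Hz.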